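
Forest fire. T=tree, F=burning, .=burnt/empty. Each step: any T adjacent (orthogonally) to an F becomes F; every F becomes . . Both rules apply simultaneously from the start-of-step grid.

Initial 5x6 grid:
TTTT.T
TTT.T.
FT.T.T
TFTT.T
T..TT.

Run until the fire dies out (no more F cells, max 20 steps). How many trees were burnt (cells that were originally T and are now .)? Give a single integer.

Step 1: +4 fires, +2 burnt (F count now 4)
Step 2: +4 fires, +4 burnt (F count now 4)
Step 3: +4 fires, +4 burnt (F count now 4)
Step 4: +2 fires, +4 burnt (F count now 2)
Step 5: +1 fires, +2 burnt (F count now 1)
Step 6: +0 fires, +1 burnt (F count now 0)
Fire out after step 6
Initially T: 19, now '.': 26
Total burnt (originally-T cells now '.'): 15

Answer: 15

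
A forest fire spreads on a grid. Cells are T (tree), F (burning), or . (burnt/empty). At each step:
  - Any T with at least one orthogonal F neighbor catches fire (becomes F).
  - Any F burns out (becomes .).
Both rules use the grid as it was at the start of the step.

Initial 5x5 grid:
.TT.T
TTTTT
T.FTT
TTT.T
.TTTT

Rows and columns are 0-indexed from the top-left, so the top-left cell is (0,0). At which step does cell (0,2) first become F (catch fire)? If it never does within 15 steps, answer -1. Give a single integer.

Step 1: cell (0,2)='T' (+3 fires, +1 burnt)
Step 2: cell (0,2)='F' (+6 fires, +3 burnt)
  -> target ignites at step 2
Step 3: cell (0,2)='.' (+7 fires, +6 burnt)
Step 4: cell (0,2)='.' (+3 fires, +7 burnt)
Step 5: cell (0,2)='.' (+0 fires, +3 burnt)
  fire out at step 5

2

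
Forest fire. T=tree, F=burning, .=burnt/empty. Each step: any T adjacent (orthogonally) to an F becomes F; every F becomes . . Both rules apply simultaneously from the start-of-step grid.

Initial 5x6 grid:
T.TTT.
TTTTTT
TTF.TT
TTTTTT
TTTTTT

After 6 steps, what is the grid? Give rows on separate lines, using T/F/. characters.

Step 1: 3 trees catch fire, 1 burn out
  T.TTT.
  TTFTTT
  TF..TT
  TTFTTT
  TTTTTT
Step 2: 7 trees catch fire, 3 burn out
  T.FTT.
  TF.FTT
  F...TT
  TF.FTT
  TTFTTT
Step 3: 7 trees catch fire, 7 burn out
  T..FT.
  F...FT
  ....TT
  F...FT
  TF.FTT
Step 4: 7 trees catch fire, 7 burn out
  F...F.
  .....F
  ....FT
  .....F
  F...FT
Step 5: 2 trees catch fire, 7 burn out
  ......
  ......
  .....F
  ......
  .....F
Step 6: 0 trees catch fire, 2 burn out
  ......
  ......
  ......
  ......
  ......

......
......
......
......
......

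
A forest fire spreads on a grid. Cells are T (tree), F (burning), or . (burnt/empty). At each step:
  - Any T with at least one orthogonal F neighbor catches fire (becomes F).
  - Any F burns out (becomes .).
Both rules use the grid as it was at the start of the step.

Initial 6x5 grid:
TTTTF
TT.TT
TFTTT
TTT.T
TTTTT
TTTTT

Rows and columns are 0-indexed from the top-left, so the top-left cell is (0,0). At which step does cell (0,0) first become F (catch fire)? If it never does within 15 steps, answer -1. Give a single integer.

Step 1: cell (0,0)='T' (+6 fires, +2 burnt)
Step 2: cell (0,0)='T' (+9 fires, +6 burnt)
Step 3: cell (0,0)='F' (+5 fires, +9 burnt)
  -> target ignites at step 3
Step 4: cell (0,0)='.' (+4 fires, +5 burnt)
Step 5: cell (0,0)='.' (+2 fires, +4 burnt)
Step 6: cell (0,0)='.' (+0 fires, +2 burnt)
  fire out at step 6

3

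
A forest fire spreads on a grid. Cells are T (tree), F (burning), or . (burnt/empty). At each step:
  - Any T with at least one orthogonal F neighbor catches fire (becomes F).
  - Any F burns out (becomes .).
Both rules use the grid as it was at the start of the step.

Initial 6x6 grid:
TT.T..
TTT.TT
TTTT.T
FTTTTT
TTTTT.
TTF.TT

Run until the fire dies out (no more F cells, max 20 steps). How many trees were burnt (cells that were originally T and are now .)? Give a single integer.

Answer: 26

Derivation:
Step 1: +5 fires, +2 burnt (F count now 5)
Step 2: +6 fires, +5 burnt (F count now 6)
Step 3: +5 fires, +6 burnt (F count now 5)
Step 4: +5 fires, +5 burnt (F count now 5)
Step 5: +2 fires, +5 burnt (F count now 2)
Step 6: +1 fires, +2 burnt (F count now 1)
Step 7: +1 fires, +1 burnt (F count now 1)
Step 8: +1 fires, +1 burnt (F count now 1)
Step 9: +0 fires, +1 burnt (F count now 0)
Fire out after step 9
Initially T: 27, now '.': 35
Total burnt (originally-T cells now '.'): 26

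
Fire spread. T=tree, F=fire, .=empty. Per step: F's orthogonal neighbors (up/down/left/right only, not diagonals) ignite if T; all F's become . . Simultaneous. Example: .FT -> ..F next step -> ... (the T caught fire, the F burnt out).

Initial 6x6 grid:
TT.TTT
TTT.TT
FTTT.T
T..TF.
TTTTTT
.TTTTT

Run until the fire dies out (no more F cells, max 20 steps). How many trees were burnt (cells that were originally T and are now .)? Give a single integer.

Answer: 21

Derivation:
Step 1: +5 fires, +2 burnt (F count now 5)
Step 2: +8 fires, +5 burnt (F count now 8)
Step 3: +6 fires, +8 burnt (F count now 6)
Step 4: +2 fires, +6 burnt (F count now 2)
Step 5: +0 fires, +2 burnt (F count now 0)
Fire out after step 5
Initially T: 27, now '.': 30
Total burnt (originally-T cells now '.'): 21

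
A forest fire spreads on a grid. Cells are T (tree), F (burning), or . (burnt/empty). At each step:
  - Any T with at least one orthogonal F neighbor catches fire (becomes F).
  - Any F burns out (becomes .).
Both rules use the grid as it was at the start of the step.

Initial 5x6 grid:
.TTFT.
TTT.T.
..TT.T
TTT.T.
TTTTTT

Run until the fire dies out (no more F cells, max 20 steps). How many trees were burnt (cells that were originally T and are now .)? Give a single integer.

Step 1: +2 fires, +1 burnt (F count now 2)
Step 2: +3 fires, +2 burnt (F count now 3)
Step 3: +2 fires, +3 burnt (F count now 2)
Step 4: +3 fires, +2 burnt (F count now 3)
Step 5: +2 fires, +3 burnt (F count now 2)
Step 6: +3 fires, +2 burnt (F count now 3)
Step 7: +2 fires, +3 burnt (F count now 2)
Step 8: +2 fires, +2 burnt (F count now 2)
Step 9: +0 fires, +2 burnt (F count now 0)
Fire out after step 9
Initially T: 20, now '.': 29
Total burnt (originally-T cells now '.'): 19

Answer: 19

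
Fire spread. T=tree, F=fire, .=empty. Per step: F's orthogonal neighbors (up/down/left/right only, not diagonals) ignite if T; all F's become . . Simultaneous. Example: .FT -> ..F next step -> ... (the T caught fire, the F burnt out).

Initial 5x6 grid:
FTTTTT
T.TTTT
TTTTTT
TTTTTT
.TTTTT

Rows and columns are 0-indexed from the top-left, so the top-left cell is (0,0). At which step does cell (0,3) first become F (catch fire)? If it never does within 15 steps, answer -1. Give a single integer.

Step 1: cell (0,3)='T' (+2 fires, +1 burnt)
Step 2: cell (0,3)='T' (+2 fires, +2 burnt)
Step 3: cell (0,3)='F' (+4 fires, +2 burnt)
  -> target ignites at step 3
Step 4: cell (0,3)='.' (+4 fires, +4 burnt)
Step 5: cell (0,3)='.' (+5 fires, +4 burnt)
Step 6: cell (0,3)='.' (+4 fires, +5 burnt)
Step 7: cell (0,3)='.' (+3 fires, +4 burnt)
Step 8: cell (0,3)='.' (+2 fires, +3 burnt)
Step 9: cell (0,3)='.' (+1 fires, +2 burnt)
Step 10: cell (0,3)='.' (+0 fires, +1 burnt)
  fire out at step 10

3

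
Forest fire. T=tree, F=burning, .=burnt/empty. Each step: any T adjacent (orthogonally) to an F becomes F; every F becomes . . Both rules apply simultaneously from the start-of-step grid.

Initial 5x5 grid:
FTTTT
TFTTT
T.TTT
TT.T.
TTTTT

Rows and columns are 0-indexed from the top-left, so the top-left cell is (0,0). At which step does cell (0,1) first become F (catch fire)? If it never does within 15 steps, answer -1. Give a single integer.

Step 1: cell (0,1)='F' (+3 fires, +2 burnt)
  -> target ignites at step 1
Step 2: cell (0,1)='.' (+4 fires, +3 burnt)
Step 3: cell (0,1)='.' (+4 fires, +4 burnt)
Step 4: cell (0,1)='.' (+5 fires, +4 burnt)
Step 5: cell (0,1)='.' (+2 fires, +5 burnt)
Step 6: cell (0,1)='.' (+2 fires, +2 burnt)
Step 7: cell (0,1)='.' (+0 fires, +2 burnt)
  fire out at step 7

1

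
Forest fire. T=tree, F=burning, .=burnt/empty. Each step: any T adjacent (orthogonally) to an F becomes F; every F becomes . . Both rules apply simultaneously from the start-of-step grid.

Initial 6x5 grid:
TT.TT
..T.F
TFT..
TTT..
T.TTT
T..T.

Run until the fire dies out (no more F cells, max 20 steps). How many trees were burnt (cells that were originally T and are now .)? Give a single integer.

Answer: 14

Derivation:
Step 1: +4 fires, +2 burnt (F count now 4)
Step 2: +4 fires, +4 burnt (F count now 4)
Step 3: +2 fires, +4 burnt (F count now 2)
Step 4: +2 fires, +2 burnt (F count now 2)
Step 5: +2 fires, +2 burnt (F count now 2)
Step 6: +0 fires, +2 burnt (F count now 0)
Fire out after step 6
Initially T: 16, now '.': 28
Total burnt (originally-T cells now '.'): 14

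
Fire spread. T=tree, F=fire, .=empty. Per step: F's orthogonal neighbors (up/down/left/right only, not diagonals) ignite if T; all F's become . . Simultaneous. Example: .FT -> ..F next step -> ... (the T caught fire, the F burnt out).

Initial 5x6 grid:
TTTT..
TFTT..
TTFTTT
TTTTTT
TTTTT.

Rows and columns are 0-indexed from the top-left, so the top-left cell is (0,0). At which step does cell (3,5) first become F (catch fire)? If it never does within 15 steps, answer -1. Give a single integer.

Step 1: cell (3,5)='T' (+6 fires, +2 burnt)
Step 2: cell (3,5)='T' (+8 fires, +6 burnt)
Step 3: cell (3,5)='T' (+6 fires, +8 burnt)
Step 4: cell (3,5)='F' (+3 fires, +6 burnt)
  -> target ignites at step 4
Step 5: cell (3,5)='.' (+0 fires, +3 burnt)
  fire out at step 5

4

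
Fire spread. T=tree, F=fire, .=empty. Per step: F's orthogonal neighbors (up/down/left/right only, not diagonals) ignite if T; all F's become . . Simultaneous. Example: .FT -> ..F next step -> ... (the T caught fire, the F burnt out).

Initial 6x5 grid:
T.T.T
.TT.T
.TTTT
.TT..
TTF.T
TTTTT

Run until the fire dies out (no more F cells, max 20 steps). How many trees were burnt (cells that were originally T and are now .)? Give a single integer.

Step 1: +3 fires, +1 burnt (F count now 3)
Step 2: +5 fires, +3 burnt (F count now 5)
Step 3: +5 fires, +5 burnt (F count now 5)
Step 4: +4 fires, +5 burnt (F count now 4)
Step 5: +1 fires, +4 burnt (F count now 1)
Step 6: +1 fires, +1 burnt (F count now 1)
Step 7: +0 fires, +1 burnt (F count now 0)
Fire out after step 7
Initially T: 20, now '.': 29
Total burnt (originally-T cells now '.'): 19

Answer: 19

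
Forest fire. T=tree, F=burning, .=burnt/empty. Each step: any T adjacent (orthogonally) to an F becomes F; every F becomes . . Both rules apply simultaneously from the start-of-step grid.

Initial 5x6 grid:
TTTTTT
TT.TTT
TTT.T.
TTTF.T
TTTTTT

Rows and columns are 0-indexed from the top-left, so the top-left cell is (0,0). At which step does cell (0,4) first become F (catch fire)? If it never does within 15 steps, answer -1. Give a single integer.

Step 1: cell (0,4)='T' (+2 fires, +1 burnt)
Step 2: cell (0,4)='T' (+4 fires, +2 burnt)
Step 3: cell (0,4)='T' (+4 fires, +4 burnt)
Step 4: cell (0,4)='T' (+4 fires, +4 burnt)
Step 5: cell (0,4)='T' (+2 fires, +4 burnt)
Step 6: cell (0,4)='T' (+2 fires, +2 burnt)
Step 7: cell (0,4)='T' (+1 fires, +2 burnt)
Step 8: cell (0,4)='F' (+2 fires, +1 burnt)
  -> target ignites at step 8
Step 9: cell (0,4)='.' (+2 fires, +2 burnt)
Step 10: cell (0,4)='.' (+2 fires, +2 burnt)
Step 11: cell (0,4)='.' (+0 fires, +2 burnt)
  fire out at step 11

8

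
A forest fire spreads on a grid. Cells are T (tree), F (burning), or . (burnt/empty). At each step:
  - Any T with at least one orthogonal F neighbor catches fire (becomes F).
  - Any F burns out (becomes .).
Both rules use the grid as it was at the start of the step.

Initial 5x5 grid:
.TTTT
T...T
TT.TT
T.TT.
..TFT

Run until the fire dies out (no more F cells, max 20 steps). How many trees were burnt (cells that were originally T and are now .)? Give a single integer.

Step 1: +3 fires, +1 burnt (F count now 3)
Step 2: +2 fires, +3 burnt (F count now 2)
Step 3: +1 fires, +2 burnt (F count now 1)
Step 4: +1 fires, +1 burnt (F count now 1)
Step 5: +1 fires, +1 burnt (F count now 1)
Step 6: +1 fires, +1 burnt (F count now 1)
Step 7: +1 fires, +1 burnt (F count now 1)
Step 8: +1 fires, +1 burnt (F count now 1)
Step 9: +0 fires, +1 burnt (F count now 0)
Fire out after step 9
Initially T: 15, now '.': 21
Total burnt (originally-T cells now '.'): 11

Answer: 11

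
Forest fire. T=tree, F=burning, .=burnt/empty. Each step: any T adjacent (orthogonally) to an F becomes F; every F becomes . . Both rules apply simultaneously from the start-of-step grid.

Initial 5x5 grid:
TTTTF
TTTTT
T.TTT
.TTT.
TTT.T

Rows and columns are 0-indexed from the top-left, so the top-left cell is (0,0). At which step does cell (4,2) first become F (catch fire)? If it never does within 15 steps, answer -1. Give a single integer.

Step 1: cell (4,2)='T' (+2 fires, +1 burnt)
Step 2: cell (4,2)='T' (+3 fires, +2 burnt)
Step 3: cell (4,2)='T' (+3 fires, +3 burnt)
Step 4: cell (4,2)='T' (+4 fires, +3 burnt)
Step 5: cell (4,2)='T' (+2 fires, +4 burnt)
Step 6: cell (4,2)='F' (+3 fires, +2 burnt)
  -> target ignites at step 6
Step 7: cell (4,2)='.' (+1 fires, +3 burnt)
Step 8: cell (4,2)='.' (+1 fires, +1 burnt)
Step 9: cell (4,2)='.' (+0 fires, +1 burnt)
  fire out at step 9

6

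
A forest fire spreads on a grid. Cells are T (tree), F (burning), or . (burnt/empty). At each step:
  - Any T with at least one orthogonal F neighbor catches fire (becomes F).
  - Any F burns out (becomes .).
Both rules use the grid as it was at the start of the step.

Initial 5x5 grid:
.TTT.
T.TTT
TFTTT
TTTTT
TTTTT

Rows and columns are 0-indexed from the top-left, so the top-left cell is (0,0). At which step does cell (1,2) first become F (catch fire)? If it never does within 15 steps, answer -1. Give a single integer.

Step 1: cell (1,2)='T' (+3 fires, +1 burnt)
Step 2: cell (1,2)='F' (+6 fires, +3 burnt)
  -> target ignites at step 2
Step 3: cell (1,2)='.' (+6 fires, +6 burnt)
Step 4: cell (1,2)='.' (+5 fires, +6 burnt)
Step 5: cell (1,2)='.' (+1 fires, +5 burnt)
Step 6: cell (1,2)='.' (+0 fires, +1 burnt)
  fire out at step 6

2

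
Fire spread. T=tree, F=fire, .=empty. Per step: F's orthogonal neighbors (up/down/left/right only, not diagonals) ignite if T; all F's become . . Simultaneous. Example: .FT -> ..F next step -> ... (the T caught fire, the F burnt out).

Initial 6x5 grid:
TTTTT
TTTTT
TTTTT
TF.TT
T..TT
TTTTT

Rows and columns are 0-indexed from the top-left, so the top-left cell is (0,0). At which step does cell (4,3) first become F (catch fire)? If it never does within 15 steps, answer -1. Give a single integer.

Step 1: cell (4,3)='T' (+2 fires, +1 burnt)
Step 2: cell (4,3)='T' (+4 fires, +2 burnt)
Step 3: cell (4,3)='T' (+5 fires, +4 burnt)
Step 4: cell (4,3)='T' (+6 fires, +5 burnt)
Step 5: cell (4,3)='F' (+5 fires, +6 burnt)
  -> target ignites at step 5
Step 6: cell (4,3)='.' (+3 fires, +5 burnt)
Step 7: cell (4,3)='.' (+1 fires, +3 burnt)
Step 8: cell (4,3)='.' (+0 fires, +1 burnt)
  fire out at step 8

5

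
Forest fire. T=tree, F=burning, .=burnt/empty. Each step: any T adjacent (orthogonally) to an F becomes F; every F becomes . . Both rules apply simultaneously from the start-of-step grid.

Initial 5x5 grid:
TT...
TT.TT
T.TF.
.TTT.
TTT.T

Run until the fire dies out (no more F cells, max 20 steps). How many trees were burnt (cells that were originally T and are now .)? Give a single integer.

Answer: 9

Derivation:
Step 1: +3 fires, +1 burnt (F count now 3)
Step 2: +2 fires, +3 burnt (F count now 2)
Step 3: +2 fires, +2 burnt (F count now 2)
Step 4: +1 fires, +2 burnt (F count now 1)
Step 5: +1 fires, +1 burnt (F count now 1)
Step 6: +0 fires, +1 burnt (F count now 0)
Fire out after step 6
Initially T: 15, now '.': 19
Total burnt (originally-T cells now '.'): 9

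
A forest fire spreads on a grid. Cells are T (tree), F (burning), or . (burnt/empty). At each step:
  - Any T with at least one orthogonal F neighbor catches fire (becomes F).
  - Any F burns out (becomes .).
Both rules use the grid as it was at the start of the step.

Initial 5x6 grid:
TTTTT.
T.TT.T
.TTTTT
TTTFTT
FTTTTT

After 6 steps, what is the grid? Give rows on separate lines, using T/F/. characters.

Step 1: 6 trees catch fire, 2 burn out
  TTTTT.
  T.TT.T
  .TTFTT
  FTF.FT
  .FTFTT
Step 2: 7 trees catch fire, 6 burn out
  TTTTT.
  T.TF.T
  .TF.FT
  .F...F
  ..F.FT
Step 3: 5 trees catch fire, 7 burn out
  TTTFT.
  T.F..T
  .F...F
  ......
  .....F
Step 4: 3 trees catch fire, 5 burn out
  TTF.F.
  T....F
  ......
  ......
  ......
Step 5: 1 trees catch fire, 3 burn out
  TF....
  T.....
  ......
  ......
  ......
Step 6: 1 trees catch fire, 1 burn out
  F.....
  T.....
  ......
  ......
  ......

F.....
T.....
......
......
......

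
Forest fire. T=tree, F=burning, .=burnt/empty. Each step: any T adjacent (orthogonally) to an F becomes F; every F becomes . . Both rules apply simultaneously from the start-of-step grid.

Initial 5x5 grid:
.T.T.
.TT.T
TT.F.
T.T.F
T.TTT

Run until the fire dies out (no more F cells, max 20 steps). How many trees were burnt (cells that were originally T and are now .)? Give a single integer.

Step 1: +1 fires, +2 burnt (F count now 1)
Step 2: +1 fires, +1 burnt (F count now 1)
Step 3: +1 fires, +1 burnt (F count now 1)
Step 4: +1 fires, +1 burnt (F count now 1)
Step 5: +0 fires, +1 burnt (F count now 0)
Fire out after step 5
Initially T: 13, now '.': 16
Total burnt (originally-T cells now '.'): 4

Answer: 4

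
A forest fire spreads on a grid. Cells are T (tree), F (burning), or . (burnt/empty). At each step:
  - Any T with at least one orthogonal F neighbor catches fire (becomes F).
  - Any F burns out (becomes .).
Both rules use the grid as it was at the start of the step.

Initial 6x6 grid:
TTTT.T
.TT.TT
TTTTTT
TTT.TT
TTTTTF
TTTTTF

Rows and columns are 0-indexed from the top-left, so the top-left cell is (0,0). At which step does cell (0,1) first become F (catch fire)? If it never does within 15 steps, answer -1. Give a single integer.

Step 1: cell (0,1)='T' (+3 fires, +2 burnt)
Step 2: cell (0,1)='T' (+4 fires, +3 burnt)
Step 3: cell (0,1)='T' (+4 fires, +4 burnt)
Step 4: cell (0,1)='T' (+6 fires, +4 burnt)
Step 5: cell (0,1)='T' (+4 fires, +6 burnt)
Step 6: cell (0,1)='T' (+3 fires, +4 burnt)
Step 7: cell (0,1)='T' (+3 fires, +3 burnt)
Step 8: cell (0,1)='F' (+2 fires, +3 burnt)
  -> target ignites at step 8
Step 9: cell (0,1)='.' (+1 fires, +2 burnt)
Step 10: cell (0,1)='.' (+0 fires, +1 burnt)
  fire out at step 10

8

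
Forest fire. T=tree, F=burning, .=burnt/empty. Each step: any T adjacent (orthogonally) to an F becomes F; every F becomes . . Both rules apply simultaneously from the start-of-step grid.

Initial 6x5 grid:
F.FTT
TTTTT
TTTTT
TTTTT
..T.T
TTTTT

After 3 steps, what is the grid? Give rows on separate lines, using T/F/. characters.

Step 1: 3 trees catch fire, 2 burn out
  ...FT
  FTFTT
  TTTTT
  TTTTT
  ..T.T
  TTTTT
Step 2: 5 trees catch fire, 3 burn out
  ....F
  .F.FT
  FTFTT
  TTTTT
  ..T.T
  TTTTT
Step 3: 5 trees catch fire, 5 burn out
  .....
  ....F
  .F.FT
  FTFTT
  ..T.T
  TTTTT

.....
....F
.F.FT
FTFTT
..T.T
TTTTT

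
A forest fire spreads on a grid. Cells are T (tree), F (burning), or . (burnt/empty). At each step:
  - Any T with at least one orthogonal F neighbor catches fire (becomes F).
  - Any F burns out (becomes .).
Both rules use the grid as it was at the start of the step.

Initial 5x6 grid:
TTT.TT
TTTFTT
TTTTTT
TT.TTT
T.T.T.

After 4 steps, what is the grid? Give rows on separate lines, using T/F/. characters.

Step 1: 3 trees catch fire, 1 burn out
  TTT.TT
  TTF.FT
  TTTFTT
  TT.TTT
  T.T.T.
Step 2: 7 trees catch fire, 3 burn out
  TTF.FT
  TF...F
  TTF.FT
  TT.FTT
  T.T.T.
Step 3: 6 trees catch fire, 7 burn out
  TF...F
  F.....
  TF...F
  TT..FT
  T.T.T.
Step 4: 5 trees catch fire, 6 burn out
  F.....
  ......
  F.....
  TF...F
  T.T.F.

F.....
......
F.....
TF...F
T.T.F.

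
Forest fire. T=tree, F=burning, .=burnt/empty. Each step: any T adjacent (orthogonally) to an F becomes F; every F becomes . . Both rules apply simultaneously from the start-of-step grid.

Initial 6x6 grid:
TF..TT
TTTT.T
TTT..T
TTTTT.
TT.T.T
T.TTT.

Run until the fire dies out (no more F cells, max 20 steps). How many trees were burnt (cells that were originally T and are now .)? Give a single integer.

Step 1: +2 fires, +1 burnt (F count now 2)
Step 2: +3 fires, +2 burnt (F count now 3)
Step 3: +4 fires, +3 burnt (F count now 4)
Step 4: +3 fires, +4 burnt (F count now 3)
Step 5: +2 fires, +3 burnt (F count now 2)
Step 6: +3 fires, +2 burnt (F count now 3)
Step 7: +1 fires, +3 burnt (F count now 1)
Step 8: +2 fires, +1 burnt (F count now 2)
Step 9: +0 fires, +2 burnt (F count now 0)
Fire out after step 9
Initially T: 25, now '.': 31
Total burnt (originally-T cells now '.'): 20

Answer: 20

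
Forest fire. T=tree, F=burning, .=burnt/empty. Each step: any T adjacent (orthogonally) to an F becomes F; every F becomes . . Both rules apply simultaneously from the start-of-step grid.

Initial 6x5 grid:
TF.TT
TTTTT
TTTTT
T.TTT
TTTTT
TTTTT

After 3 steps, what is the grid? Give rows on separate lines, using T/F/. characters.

Step 1: 2 trees catch fire, 1 burn out
  F..TT
  TFTTT
  TTTTT
  T.TTT
  TTTTT
  TTTTT
Step 2: 3 trees catch fire, 2 burn out
  ...TT
  F.FTT
  TFTTT
  T.TTT
  TTTTT
  TTTTT
Step 3: 3 trees catch fire, 3 burn out
  ...TT
  ...FT
  F.FTT
  T.TTT
  TTTTT
  TTTTT

...TT
...FT
F.FTT
T.TTT
TTTTT
TTTTT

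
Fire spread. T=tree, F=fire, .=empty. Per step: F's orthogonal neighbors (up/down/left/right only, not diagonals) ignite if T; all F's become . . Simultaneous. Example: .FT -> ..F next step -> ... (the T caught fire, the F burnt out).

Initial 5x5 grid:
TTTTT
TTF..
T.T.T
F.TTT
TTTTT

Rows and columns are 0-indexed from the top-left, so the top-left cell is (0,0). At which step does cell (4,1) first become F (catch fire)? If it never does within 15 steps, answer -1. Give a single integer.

Step 1: cell (4,1)='T' (+5 fires, +2 burnt)
Step 2: cell (4,1)='F' (+5 fires, +5 burnt)
  -> target ignites at step 2
Step 3: cell (4,1)='.' (+4 fires, +5 burnt)
Step 4: cell (4,1)='.' (+2 fires, +4 burnt)
Step 5: cell (4,1)='.' (+2 fires, +2 burnt)
Step 6: cell (4,1)='.' (+0 fires, +2 burnt)
  fire out at step 6

2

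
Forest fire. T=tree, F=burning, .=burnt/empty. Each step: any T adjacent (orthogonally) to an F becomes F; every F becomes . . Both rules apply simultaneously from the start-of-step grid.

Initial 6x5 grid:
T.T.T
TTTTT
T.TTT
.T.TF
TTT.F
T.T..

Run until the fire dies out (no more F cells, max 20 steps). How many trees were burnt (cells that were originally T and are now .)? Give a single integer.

Step 1: +2 fires, +2 burnt (F count now 2)
Step 2: +2 fires, +2 burnt (F count now 2)
Step 3: +3 fires, +2 burnt (F count now 3)
Step 4: +1 fires, +3 burnt (F count now 1)
Step 5: +2 fires, +1 burnt (F count now 2)
Step 6: +1 fires, +2 burnt (F count now 1)
Step 7: +2 fires, +1 burnt (F count now 2)
Step 8: +0 fires, +2 burnt (F count now 0)
Fire out after step 8
Initially T: 19, now '.': 24
Total burnt (originally-T cells now '.'): 13

Answer: 13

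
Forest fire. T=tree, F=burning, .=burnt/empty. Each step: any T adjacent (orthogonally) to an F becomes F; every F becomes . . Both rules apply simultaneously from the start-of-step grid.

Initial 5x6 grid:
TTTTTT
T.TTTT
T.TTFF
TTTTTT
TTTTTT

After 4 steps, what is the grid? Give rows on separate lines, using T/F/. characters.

Step 1: 5 trees catch fire, 2 burn out
  TTTTTT
  T.TTFF
  T.TF..
  TTTTFF
  TTTTTT
Step 2: 7 trees catch fire, 5 burn out
  TTTTFF
  T.TF..
  T.F...
  TTTF..
  TTTTFF
Step 3: 4 trees catch fire, 7 burn out
  TTTF..
  T.F...
  T.....
  TTF...
  TTTF..
Step 4: 3 trees catch fire, 4 burn out
  TTF...
  T.....
  T.....
  TF....
  TTF...

TTF...
T.....
T.....
TF....
TTF...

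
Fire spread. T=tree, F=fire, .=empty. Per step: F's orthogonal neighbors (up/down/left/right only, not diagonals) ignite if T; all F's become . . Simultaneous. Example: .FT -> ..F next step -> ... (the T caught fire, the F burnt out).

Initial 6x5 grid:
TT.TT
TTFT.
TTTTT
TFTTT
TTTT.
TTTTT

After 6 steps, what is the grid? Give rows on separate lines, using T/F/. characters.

Step 1: 7 trees catch fire, 2 burn out
  TT.TT
  TF.F.
  TFFTT
  F.FTT
  TFTT.
  TTTTT
Step 2: 9 trees catch fire, 7 burn out
  TF.FT
  F....
  F..FT
  ...FT
  F.FT.
  TFTTT
Step 3: 7 trees catch fire, 9 burn out
  F...F
  .....
  ....F
  ....F
  ...F.
  F.FTT
Step 4: 1 trees catch fire, 7 burn out
  .....
  .....
  .....
  .....
  .....
  ...FT
Step 5: 1 trees catch fire, 1 burn out
  .....
  .....
  .....
  .....
  .....
  ....F
Step 6: 0 trees catch fire, 1 burn out
  .....
  .....
  .....
  .....
  .....
  .....

.....
.....
.....
.....
.....
.....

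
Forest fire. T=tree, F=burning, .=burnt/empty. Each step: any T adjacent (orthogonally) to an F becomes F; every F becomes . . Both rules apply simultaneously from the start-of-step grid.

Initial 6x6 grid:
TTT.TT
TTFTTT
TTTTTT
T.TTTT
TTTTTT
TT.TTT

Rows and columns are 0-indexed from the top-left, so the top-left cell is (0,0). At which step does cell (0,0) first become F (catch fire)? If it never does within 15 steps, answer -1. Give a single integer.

Step 1: cell (0,0)='T' (+4 fires, +1 burnt)
Step 2: cell (0,0)='T' (+6 fires, +4 burnt)
Step 3: cell (0,0)='F' (+7 fires, +6 burnt)
  -> target ignites at step 3
Step 4: cell (0,0)='.' (+6 fires, +7 burnt)
Step 5: cell (0,0)='.' (+5 fires, +6 burnt)
Step 6: cell (0,0)='.' (+3 fires, +5 burnt)
Step 7: cell (0,0)='.' (+1 fires, +3 burnt)
Step 8: cell (0,0)='.' (+0 fires, +1 burnt)
  fire out at step 8

3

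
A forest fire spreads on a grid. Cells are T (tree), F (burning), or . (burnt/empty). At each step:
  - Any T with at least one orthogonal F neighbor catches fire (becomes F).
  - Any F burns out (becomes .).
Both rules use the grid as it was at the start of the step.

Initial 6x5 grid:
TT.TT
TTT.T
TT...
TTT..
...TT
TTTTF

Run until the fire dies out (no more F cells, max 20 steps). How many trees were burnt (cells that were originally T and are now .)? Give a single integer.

Answer: 6

Derivation:
Step 1: +2 fires, +1 burnt (F count now 2)
Step 2: +2 fires, +2 burnt (F count now 2)
Step 3: +1 fires, +2 burnt (F count now 1)
Step 4: +1 fires, +1 burnt (F count now 1)
Step 5: +0 fires, +1 burnt (F count now 0)
Fire out after step 5
Initially T: 19, now '.': 17
Total burnt (originally-T cells now '.'): 6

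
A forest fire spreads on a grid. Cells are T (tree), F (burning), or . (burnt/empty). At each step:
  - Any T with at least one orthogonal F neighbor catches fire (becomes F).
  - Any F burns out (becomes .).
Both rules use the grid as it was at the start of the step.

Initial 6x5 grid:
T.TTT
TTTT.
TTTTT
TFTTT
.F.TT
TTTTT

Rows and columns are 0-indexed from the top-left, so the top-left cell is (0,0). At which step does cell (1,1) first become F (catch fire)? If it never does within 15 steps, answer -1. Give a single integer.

Step 1: cell (1,1)='T' (+4 fires, +2 burnt)
Step 2: cell (1,1)='F' (+6 fires, +4 burnt)
  -> target ignites at step 2
Step 3: cell (1,1)='.' (+6 fires, +6 burnt)
Step 4: cell (1,1)='.' (+6 fires, +6 burnt)
Step 5: cell (1,1)='.' (+1 fires, +6 burnt)
Step 6: cell (1,1)='.' (+1 fires, +1 burnt)
Step 7: cell (1,1)='.' (+0 fires, +1 burnt)
  fire out at step 7

2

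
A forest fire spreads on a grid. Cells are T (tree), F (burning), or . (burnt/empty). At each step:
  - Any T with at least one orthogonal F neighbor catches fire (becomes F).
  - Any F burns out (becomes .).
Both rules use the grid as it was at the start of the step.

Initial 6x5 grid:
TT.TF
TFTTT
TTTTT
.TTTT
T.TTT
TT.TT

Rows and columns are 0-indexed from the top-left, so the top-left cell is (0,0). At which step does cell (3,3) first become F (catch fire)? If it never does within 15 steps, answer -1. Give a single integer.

Step 1: cell (3,3)='T' (+6 fires, +2 burnt)
Step 2: cell (3,3)='T' (+6 fires, +6 burnt)
Step 3: cell (3,3)='T' (+3 fires, +6 burnt)
Step 4: cell (3,3)='F' (+3 fires, +3 burnt)
  -> target ignites at step 4
Step 5: cell (3,3)='.' (+2 fires, +3 burnt)
Step 6: cell (3,3)='.' (+1 fires, +2 burnt)
Step 7: cell (3,3)='.' (+0 fires, +1 burnt)
  fire out at step 7

4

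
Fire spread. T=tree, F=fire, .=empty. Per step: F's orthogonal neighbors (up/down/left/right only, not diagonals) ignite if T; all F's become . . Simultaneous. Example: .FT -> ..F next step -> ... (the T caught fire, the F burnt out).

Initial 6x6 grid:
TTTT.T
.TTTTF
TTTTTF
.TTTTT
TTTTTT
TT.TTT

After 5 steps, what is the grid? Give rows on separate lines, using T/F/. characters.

Step 1: 4 trees catch fire, 2 burn out
  TTTT.F
  .TTTF.
  TTTTF.
  .TTTTF
  TTTTTT
  TT.TTT
Step 2: 4 trees catch fire, 4 burn out
  TTTT..
  .TTF..
  TTTF..
  .TTTF.
  TTTTTF
  TT.TTT
Step 3: 6 trees catch fire, 4 burn out
  TTTF..
  .TF...
  TTF...
  .TTF..
  TTTTF.
  TT.TTF
Step 4: 6 trees catch fire, 6 burn out
  TTF...
  .F....
  TF....
  .TF...
  TTTF..
  TT.TF.
Step 5: 5 trees catch fire, 6 burn out
  TF....
  ......
  F.....
  .F....
  TTF...
  TT.F..

TF....
......
F.....
.F....
TTF...
TT.F..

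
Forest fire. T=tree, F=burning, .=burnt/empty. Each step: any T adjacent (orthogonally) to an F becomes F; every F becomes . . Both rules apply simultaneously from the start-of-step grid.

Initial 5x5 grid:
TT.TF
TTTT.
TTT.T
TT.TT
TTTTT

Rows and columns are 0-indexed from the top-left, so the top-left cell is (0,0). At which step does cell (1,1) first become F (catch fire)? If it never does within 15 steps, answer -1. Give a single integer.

Step 1: cell (1,1)='T' (+1 fires, +1 burnt)
Step 2: cell (1,1)='T' (+1 fires, +1 burnt)
Step 3: cell (1,1)='T' (+1 fires, +1 burnt)
Step 4: cell (1,1)='F' (+2 fires, +1 burnt)
  -> target ignites at step 4
Step 5: cell (1,1)='.' (+3 fires, +2 burnt)
Step 6: cell (1,1)='.' (+3 fires, +3 burnt)
Step 7: cell (1,1)='.' (+2 fires, +3 burnt)
Step 8: cell (1,1)='.' (+2 fires, +2 burnt)
Step 9: cell (1,1)='.' (+1 fires, +2 burnt)
Step 10: cell (1,1)='.' (+2 fires, +1 burnt)
Step 11: cell (1,1)='.' (+1 fires, +2 burnt)
Step 12: cell (1,1)='.' (+1 fires, +1 burnt)
Step 13: cell (1,1)='.' (+0 fires, +1 burnt)
  fire out at step 13

4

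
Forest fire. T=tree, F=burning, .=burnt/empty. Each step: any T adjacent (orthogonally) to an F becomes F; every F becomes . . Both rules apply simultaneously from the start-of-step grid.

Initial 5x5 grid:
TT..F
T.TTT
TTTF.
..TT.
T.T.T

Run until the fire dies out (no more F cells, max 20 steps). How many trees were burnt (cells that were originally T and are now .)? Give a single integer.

Answer: 12

Derivation:
Step 1: +4 fires, +2 burnt (F count now 4)
Step 2: +3 fires, +4 burnt (F count now 3)
Step 3: +2 fires, +3 burnt (F count now 2)
Step 4: +1 fires, +2 burnt (F count now 1)
Step 5: +1 fires, +1 burnt (F count now 1)
Step 6: +1 fires, +1 burnt (F count now 1)
Step 7: +0 fires, +1 burnt (F count now 0)
Fire out after step 7
Initially T: 14, now '.': 23
Total burnt (originally-T cells now '.'): 12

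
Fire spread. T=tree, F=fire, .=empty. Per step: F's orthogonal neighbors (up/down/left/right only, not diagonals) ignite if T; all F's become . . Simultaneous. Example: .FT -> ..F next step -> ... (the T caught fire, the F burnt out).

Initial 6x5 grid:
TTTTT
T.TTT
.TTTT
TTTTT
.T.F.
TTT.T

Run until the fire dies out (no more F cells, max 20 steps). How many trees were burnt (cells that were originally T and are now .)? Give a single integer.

Answer: 22

Derivation:
Step 1: +1 fires, +1 burnt (F count now 1)
Step 2: +3 fires, +1 burnt (F count now 3)
Step 3: +4 fires, +3 burnt (F count now 4)
Step 4: +6 fires, +4 burnt (F count now 6)
Step 5: +3 fires, +6 burnt (F count now 3)
Step 6: +3 fires, +3 burnt (F count now 3)
Step 7: +1 fires, +3 burnt (F count now 1)
Step 8: +1 fires, +1 burnt (F count now 1)
Step 9: +0 fires, +1 burnt (F count now 0)
Fire out after step 9
Initially T: 23, now '.': 29
Total burnt (originally-T cells now '.'): 22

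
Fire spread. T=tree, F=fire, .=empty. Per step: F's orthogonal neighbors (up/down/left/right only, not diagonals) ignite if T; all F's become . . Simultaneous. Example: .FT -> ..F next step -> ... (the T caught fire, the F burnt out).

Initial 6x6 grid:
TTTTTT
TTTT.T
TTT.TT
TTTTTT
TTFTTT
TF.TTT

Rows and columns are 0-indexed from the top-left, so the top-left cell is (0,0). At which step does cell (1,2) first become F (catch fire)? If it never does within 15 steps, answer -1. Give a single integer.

Step 1: cell (1,2)='T' (+4 fires, +2 burnt)
Step 2: cell (1,2)='T' (+6 fires, +4 burnt)
Step 3: cell (1,2)='F' (+6 fires, +6 burnt)
  -> target ignites at step 3
Step 4: cell (1,2)='.' (+7 fires, +6 burnt)
Step 5: cell (1,2)='.' (+4 fires, +7 burnt)
Step 6: cell (1,2)='.' (+3 fires, +4 burnt)
Step 7: cell (1,2)='.' (+1 fires, +3 burnt)
Step 8: cell (1,2)='.' (+0 fires, +1 burnt)
  fire out at step 8

3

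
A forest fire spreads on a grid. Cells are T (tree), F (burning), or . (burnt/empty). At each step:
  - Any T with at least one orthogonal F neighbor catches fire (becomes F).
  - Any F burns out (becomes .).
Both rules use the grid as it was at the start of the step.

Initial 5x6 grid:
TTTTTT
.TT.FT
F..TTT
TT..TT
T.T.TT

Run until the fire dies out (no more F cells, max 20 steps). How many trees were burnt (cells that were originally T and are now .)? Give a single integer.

Step 1: +4 fires, +2 burnt (F count now 4)
Step 2: +7 fires, +4 burnt (F count now 7)
Step 3: +3 fires, +7 burnt (F count now 3)
Step 4: +3 fires, +3 burnt (F count now 3)
Step 5: +2 fires, +3 burnt (F count now 2)
Step 6: +0 fires, +2 burnt (F count now 0)
Fire out after step 6
Initially T: 20, now '.': 29
Total burnt (originally-T cells now '.'): 19

Answer: 19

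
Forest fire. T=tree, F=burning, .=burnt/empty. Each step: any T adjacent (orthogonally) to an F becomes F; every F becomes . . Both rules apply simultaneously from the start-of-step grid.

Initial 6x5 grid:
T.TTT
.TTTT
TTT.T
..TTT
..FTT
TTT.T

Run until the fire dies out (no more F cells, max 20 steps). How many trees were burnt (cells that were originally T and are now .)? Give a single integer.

Step 1: +3 fires, +1 burnt (F count now 3)
Step 2: +4 fires, +3 burnt (F count now 4)
Step 3: +5 fires, +4 burnt (F count now 5)
Step 4: +5 fires, +5 burnt (F count now 5)
Step 5: +2 fires, +5 burnt (F count now 2)
Step 6: +1 fires, +2 burnt (F count now 1)
Step 7: +0 fires, +1 burnt (F count now 0)
Fire out after step 7
Initially T: 21, now '.': 29
Total burnt (originally-T cells now '.'): 20

Answer: 20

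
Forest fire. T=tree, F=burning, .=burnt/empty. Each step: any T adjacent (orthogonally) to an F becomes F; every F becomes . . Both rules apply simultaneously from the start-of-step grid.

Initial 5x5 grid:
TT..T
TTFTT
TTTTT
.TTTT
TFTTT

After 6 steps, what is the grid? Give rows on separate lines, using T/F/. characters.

Step 1: 6 trees catch fire, 2 burn out
  TT..T
  TF.FT
  TTFTT
  .FTTT
  F.FTT
Step 2: 7 trees catch fire, 6 burn out
  TF..T
  F...F
  TF.FT
  ..FTT
  ...FT
Step 3: 6 trees catch fire, 7 burn out
  F...F
  .....
  F...F
  ...FT
  ....F
Step 4: 1 trees catch fire, 6 burn out
  .....
  .....
  .....
  ....F
  .....
Step 5: 0 trees catch fire, 1 burn out
  .....
  .....
  .....
  .....
  .....
Step 6: 0 trees catch fire, 0 burn out
  .....
  .....
  .....
  .....
  .....

.....
.....
.....
.....
.....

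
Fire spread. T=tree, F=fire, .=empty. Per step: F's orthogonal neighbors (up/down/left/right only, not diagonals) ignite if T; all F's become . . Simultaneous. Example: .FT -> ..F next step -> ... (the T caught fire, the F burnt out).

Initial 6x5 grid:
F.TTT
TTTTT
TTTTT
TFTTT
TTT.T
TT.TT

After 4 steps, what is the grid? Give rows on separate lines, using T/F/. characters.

Step 1: 5 trees catch fire, 2 burn out
  ..TTT
  FTTTT
  TFTTT
  F.FTT
  TFT.T
  TT.TT
Step 2: 7 trees catch fire, 5 burn out
  ..TTT
  .FTTT
  F.FTT
  ...FT
  F.F.T
  TF.TT
Step 3: 4 trees catch fire, 7 burn out
  ..TTT
  ..FTT
  ...FT
  ....F
  ....T
  F..TT
Step 4: 4 trees catch fire, 4 burn out
  ..FTT
  ...FT
  ....F
  .....
  ....F
  ...TT

..FTT
...FT
....F
.....
....F
...TT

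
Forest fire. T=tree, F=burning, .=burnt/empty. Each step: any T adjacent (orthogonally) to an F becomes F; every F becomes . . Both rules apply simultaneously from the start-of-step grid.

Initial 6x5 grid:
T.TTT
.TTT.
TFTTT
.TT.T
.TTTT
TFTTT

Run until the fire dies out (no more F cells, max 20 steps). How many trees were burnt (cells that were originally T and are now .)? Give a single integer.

Answer: 21

Derivation:
Step 1: +7 fires, +2 burnt (F count now 7)
Step 2: +5 fires, +7 burnt (F count now 5)
Step 3: +5 fires, +5 burnt (F count now 5)
Step 4: +3 fires, +5 burnt (F count now 3)
Step 5: +1 fires, +3 burnt (F count now 1)
Step 6: +0 fires, +1 burnt (F count now 0)
Fire out after step 6
Initially T: 22, now '.': 29
Total burnt (originally-T cells now '.'): 21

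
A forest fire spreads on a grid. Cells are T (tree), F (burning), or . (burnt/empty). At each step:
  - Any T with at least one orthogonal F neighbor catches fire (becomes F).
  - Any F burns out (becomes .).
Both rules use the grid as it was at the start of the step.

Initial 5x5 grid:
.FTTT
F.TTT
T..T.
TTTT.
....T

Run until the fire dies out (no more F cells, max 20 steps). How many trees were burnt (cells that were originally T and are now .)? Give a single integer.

Step 1: +2 fires, +2 burnt (F count now 2)
Step 2: +3 fires, +2 burnt (F count now 3)
Step 3: +3 fires, +3 burnt (F count now 3)
Step 4: +3 fires, +3 burnt (F count now 3)
Step 5: +1 fires, +3 burnt (F count now 1)
Step 6: +0 fires, +1 burnt (F count now 0)
Fire out after step 6
Initially T: 13, now '.': 24
Total burnt (originally-T cells now '.'): 12

Answer: 12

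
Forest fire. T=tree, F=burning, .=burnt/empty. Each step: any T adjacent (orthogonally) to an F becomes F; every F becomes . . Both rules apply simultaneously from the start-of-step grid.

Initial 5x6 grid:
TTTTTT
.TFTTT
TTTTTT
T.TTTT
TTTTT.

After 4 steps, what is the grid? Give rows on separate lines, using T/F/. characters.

Step 1: 4 trees catch fire, 1 burn out
  TTFTTT
  .F.FTT
  TTFTTT
  T.TTTT
  TTTTT.
Step 2: 6 trees catch fire, 4 burn out
  TF.FTT
  ....FT
  TF.FTT
  T.FTTT
  TTTTT.
Step 3: 7 trees catch fire, 6 burn out
  F...FT
  .....F
  F...FT
  T..FTT
  TTFTT.
Step 4: 6 trees catch fire, 7 burn out
  .....F
  ......
  .....F
  F...FT
  TF.FT.

.....F
......
.....F
F...FT
TF.FT.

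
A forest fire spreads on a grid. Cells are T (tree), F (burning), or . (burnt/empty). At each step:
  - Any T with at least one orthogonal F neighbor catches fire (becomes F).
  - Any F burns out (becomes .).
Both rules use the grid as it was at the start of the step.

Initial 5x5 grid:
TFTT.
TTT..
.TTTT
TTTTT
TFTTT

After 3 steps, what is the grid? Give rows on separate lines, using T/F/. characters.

Step 1: 6 trees catch fire, 2 burn out
  F.FT.
  TFT..
  .TTTT
  TFTTT
  F.FTT
Step 2: 7 trees catch fire, 6 burn out
  ...F.
  F.F..
  .FTTT
  F.FTT
  ...FT
Step 3: 3 trees catch fire, 7 burn out
  .....
  .....
  ..FTT
  ...FT
  ....F

.....
.....
..FTT
...FT
....F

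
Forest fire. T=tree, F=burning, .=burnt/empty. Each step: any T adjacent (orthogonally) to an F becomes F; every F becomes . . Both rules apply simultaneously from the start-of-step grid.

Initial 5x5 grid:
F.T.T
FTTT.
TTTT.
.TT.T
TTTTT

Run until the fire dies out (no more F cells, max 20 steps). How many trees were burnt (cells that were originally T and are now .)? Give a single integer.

Answer: 16

Derivation:
Step 1: +2 fires, +2 burnt (F count now 2)
Step 2: +2 fires, +2 burnt (F count now 2)
Step 3: +4 fires, +2 burnt (F count now 4)
Step 4: +3 fires, +4 burnt (F count now 3)
Step 5: +2 fires, +3 burnt (F count now 2)
Step 6: +1 fires, +2 burnt (F count now 1)
Step 7: +1 fires, +1 burnt (F count now 1)
Step 8: +1 fires, +1 burnt (F count now 1)
Step 9: +0 fires, +1 burnt (F count now 0)
Fire out after step 9
Initially T: 17, now '.': 24
Total burnt (originally-T cells now '.'): 16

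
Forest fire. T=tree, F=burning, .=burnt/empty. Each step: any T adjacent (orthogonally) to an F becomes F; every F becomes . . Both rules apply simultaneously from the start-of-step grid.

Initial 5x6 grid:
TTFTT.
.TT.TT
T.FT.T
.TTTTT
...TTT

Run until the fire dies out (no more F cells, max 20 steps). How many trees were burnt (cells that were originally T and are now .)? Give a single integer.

Step 1: +5 fires, +2 burnt (F count now 5)
Step 2: +5 fires, +5 burnt (F count now 5)
Step 3: +3 fires, +5 burnt (F count now 3)
Step 4: +3 fires, +3 burnt (F count now 3)
Step 5: +2 fires, +3 burnt (F count now 2)
Step 6: +0 fires, +2 burnt (F count now 0)
Fire out after step 6
Initially T: 19, now '.': 29
Total burnt (originally-T cells now '.'): 18

Answer: 18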